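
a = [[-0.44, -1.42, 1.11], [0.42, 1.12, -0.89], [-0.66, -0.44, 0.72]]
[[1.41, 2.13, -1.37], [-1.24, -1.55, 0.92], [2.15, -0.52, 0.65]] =a@[[-1.3, 1.60, -2.18], [1.57, -2.71, 1.50], [2.76, -0.91, -0.18]]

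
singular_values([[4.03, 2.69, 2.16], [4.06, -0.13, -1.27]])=[6.11, 2.99]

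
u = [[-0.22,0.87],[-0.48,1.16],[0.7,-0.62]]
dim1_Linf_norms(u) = [0.87, 1.16, 0.7]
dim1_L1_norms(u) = [1.09, 1.64, 1.32]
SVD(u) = [[-0.50, -0.49], [-0.71, -0.24], [0.5, -0.84]] @ diag([1.7576139552244696, 0.4080357636288709]) @ [[0.45, -0.89], [-0.89, -0.45]]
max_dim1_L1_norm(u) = 1.64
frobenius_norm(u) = 1.80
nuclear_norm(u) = 2.17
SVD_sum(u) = [[-0.4, 0.78],[-0.57, 1.12],[0.40, -0.78]] + [[0.18, 0.09], [0.09, 0.04], [0.3, 0.16]]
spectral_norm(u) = 1.76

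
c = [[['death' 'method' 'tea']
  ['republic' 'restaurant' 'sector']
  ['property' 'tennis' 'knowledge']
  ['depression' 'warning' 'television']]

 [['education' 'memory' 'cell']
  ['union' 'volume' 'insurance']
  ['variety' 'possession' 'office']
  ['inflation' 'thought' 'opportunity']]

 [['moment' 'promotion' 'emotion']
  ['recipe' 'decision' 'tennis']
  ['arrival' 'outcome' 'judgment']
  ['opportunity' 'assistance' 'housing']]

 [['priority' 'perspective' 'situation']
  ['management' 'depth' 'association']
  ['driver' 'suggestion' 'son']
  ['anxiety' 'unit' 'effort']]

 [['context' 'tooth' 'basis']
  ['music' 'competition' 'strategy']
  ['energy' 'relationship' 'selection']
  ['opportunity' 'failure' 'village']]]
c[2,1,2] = 'tennis'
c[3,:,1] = ['perspective', 'depth', 'suggestion', 'unit']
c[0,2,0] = 'property'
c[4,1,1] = 'competition'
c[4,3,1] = 'failure'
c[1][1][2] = 'insurance'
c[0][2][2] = 'knowledge'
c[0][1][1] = 'restaurant'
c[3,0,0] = 'priority'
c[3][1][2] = 'association'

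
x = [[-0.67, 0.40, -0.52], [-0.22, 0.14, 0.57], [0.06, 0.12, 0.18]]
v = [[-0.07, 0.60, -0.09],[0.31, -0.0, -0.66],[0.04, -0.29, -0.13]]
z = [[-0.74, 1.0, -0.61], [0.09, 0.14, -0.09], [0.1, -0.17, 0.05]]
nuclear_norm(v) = 1.47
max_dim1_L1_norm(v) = 0.97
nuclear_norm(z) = 1.61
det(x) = 0.08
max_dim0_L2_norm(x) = 0.79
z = v + x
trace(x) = -0.35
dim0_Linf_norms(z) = [0.74, 1.0, 0.61]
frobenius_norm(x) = 1.15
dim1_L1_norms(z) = [2.35, 0.32, 0.32]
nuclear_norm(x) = 1.71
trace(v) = -0.20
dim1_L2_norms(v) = [0.61, 0.73, 0.32]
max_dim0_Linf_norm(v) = 0.66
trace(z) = -0.55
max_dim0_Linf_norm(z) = 1.0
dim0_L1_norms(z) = [0.93, 1.31, 0.75]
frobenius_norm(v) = 1.00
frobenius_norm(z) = 1.41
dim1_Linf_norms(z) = [1.0, 0.14, 0.17]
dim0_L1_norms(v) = [0.42, 0.89, 0.88]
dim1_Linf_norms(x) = [0.67, 0.57, 0.18]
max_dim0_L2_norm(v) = 0.68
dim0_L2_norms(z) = [0.75, 1.02, 0.62]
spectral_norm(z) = 1.40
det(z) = 0.01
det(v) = 0.03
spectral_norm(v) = 0.74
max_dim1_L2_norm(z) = 1.39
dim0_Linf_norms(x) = [0.67, 0.4, 0.57]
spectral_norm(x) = 0.95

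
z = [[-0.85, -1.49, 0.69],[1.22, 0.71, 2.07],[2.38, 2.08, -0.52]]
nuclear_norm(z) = 6.53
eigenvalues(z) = [(1.07+0.43j), (1.07-0.43j), (-2.8+0j)]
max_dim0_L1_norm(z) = 4.45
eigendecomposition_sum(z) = [[(-0.08+1.37j),  -0.30+0.25j,  (-0.16+0.96j)], [(0.81-2.22j),  (0.61-0.26j),  0.74-1.51j], [(0.65-1.03j),  0.34-0.06j,  0.54-0.68j]] + [[(-0.08-1.37j),(-0.3-0.25j),(-0.16-0.96j)], [0.81+2.22j,(0.61+0.26j),0.74+1.51j], [(0.65+1.03j),(0.34+0.06j),0.54+0.68j]] + [[-0.68-0.00j, -0.89-0.00j, 1.02-0.00j], [-0.40-0.00j, (-0.52-0j), (0.59-0j)], [1.07+0.00j, 1.40+0.00j, -1.60+0.00j]]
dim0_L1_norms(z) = [4.45, 4.28, 3.28]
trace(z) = -0.66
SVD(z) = [[-0.43,  -0.34,  0.84], [0.36,  -0.91,  -0.19], [0.83,  0.22,  0.52]] @ diag([3.8155699027675616, 2.2838050250596806, 0.4277393185182918]) @ [[0.73, 0.69, 0.01],[-0.13, 0.14, -0.98],[0.67, -0.71, -0.19]]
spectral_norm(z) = 3.82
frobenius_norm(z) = 4.47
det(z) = -3.73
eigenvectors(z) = [[(0.44-0.13j), (0.44+0.13j), -0.51+0.00j], [(-0.79+0j), -0.79-0.00j, -0.30+0.00j], [(-0.4-0.09j), (-0.4+0.09j), 0.81+0.00j]]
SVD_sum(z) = [[-1.19, -1.12, -0.01], [1.01, 0.95, 0.01], [2.3, 2.16, 0.02]] + [[0.1, -0.11, 0.77],[0.26, -0.30, 2.04],[-0.06, 0.07, -0.50]] + [[0.24,  -0.25,  -0.07], [-0.05,  0.06,  0.02], [0.15,  -0.16,  -0.04]]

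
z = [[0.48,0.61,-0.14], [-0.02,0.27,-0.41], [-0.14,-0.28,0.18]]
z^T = [[0.48, -0.02, -0.14], [0.61, 0.27, -0.28], [-0.14, -0.41, 0.18]]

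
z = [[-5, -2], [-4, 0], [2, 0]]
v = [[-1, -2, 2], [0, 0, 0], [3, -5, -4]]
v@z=[[17, 2], [0, 0], [-3, -6]]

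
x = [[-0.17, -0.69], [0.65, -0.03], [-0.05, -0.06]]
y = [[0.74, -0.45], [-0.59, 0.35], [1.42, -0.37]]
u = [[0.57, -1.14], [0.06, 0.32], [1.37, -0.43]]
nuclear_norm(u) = 2.57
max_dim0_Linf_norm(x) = 0.69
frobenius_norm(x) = 0.97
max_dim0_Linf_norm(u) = 1.37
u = y + x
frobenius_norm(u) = 1.95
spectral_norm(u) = 1.78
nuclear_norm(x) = 1.36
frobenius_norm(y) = 1.84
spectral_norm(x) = 0.75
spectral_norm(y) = 1.82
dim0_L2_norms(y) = [1.71, 0.68]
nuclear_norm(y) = 2.07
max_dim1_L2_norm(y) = 1.47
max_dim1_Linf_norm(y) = 1.42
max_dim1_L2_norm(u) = 1.44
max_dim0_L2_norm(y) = 1.71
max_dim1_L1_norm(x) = 0.86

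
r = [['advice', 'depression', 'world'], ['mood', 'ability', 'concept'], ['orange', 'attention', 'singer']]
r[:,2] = ['world', 'concept', 'singer']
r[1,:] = ['mood', 'ability', 'concept']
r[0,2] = 'world'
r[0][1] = 'depression'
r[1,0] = 'mood'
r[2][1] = 'attention'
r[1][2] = 'concept'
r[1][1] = 'ability'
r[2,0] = 'orange'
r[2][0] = 'orange'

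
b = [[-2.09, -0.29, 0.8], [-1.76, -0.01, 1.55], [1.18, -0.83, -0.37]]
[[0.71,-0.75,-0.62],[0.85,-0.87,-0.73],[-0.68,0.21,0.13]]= b@[[-0.30, 0.21, 0.16],[0.30, 0.19, 0.20],[0.21, -0.32, -0.29]]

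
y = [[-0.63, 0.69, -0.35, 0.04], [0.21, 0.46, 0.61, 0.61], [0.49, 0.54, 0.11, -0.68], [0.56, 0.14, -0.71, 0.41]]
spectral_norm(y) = 1.01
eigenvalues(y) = [(-0.82+0.58j), (-0.82-0.58j), (0.99+0.16j), (0.99-0.16j)]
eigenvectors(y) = [[-0.67+0.00j, -0.67-0.00j, 0.21+0.09j, 0.21-0.09j], [0.19-0.33j, 0.19+0.33j, 0.59+0.00j, (0.59-0j)], [(0.03+0.49j), (0.03-0.49j), (0.26-0.43j), (0.26+0.43j)], [(0.12+0.38j), (0.12-0.38j), 0.18+0.56j, 0.18-0.56j]]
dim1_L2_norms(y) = [1.0, 1.0, 1.0, 1.0]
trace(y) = 0.35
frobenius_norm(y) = 2.00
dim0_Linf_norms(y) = [0.63, 0.69, 0.71, 0.68]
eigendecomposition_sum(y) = [[-0.37+0.26j,  (0.23+0.11j),  (-0.18-0.28j),  -0.08-0.26j], [-0.03-0.25j,  -0.12+0.08j,  0.19-0.01j,  0.15+0.03j], [(0.21+0.26j),  0.07-0.17j,  (-0.2+0.14j),  (-0.19+0.07j)], [0.21+0.16j,  0.02-0.15j,  -0.13+0.15j,  -0.13+0.09j]] + [[(-0.37-0.26j),0.23-0.11j,-0.18+0.28j,-0.08+0.26j], [(-0.03+0.25j),-0.12-0.08j,(0.19+0.01j),(0.15-0.03j)], [0.21-0.26j,0.07+0.17j,(-0.2-0.14j),-0.19-0.07j], [(0.21-0.16j),(0.02+0.15j),-0.13-0.15j,-0.13-0.09j]] + [[(0.05+0.01j), 0.11+0.07j, 0.00+0.12j, (0.1-0.09j)], [0.13-0.03j, (0.35+0.06j), 0.12+0.28j, 0.16-0.31j], [(0.04-0.11j), 0.20-0.23j, (0.25+0.04j), -0.15-0.25j], [(0.07+0.12j), (0.05+0.35j), -0.23+0.20j, 0.34+0.05j]] + [[(0.05-0.01j), 0.11-0.07j, -0.12j, (0.1+0.09j)], [(0.13+0.03j), 0.35-0.06j, 0.12-0.28j, 0.16+0.31j], [(0.04+0.11j), (0.2+0.23j), 0.25-0.04j, (-0.15+0.25j)], [(0.07-0.12j), (0.05-0.35j), -0.23-0.20j, 0.34-0.05j]]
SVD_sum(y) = [[-0.08, -0.03, -0.33, 0.21], [0.05, 0.02, 0.21, -0.13], [0.12, 0.04, 0.48, -0.31], [-0.14, -0.04, -0.55, 0.35]] + [[0.17, 0.35, -0.10, -0.05], [0.11, 0.22, -0.07, -0.03], [0.31, 0.62, -0.18, -0.09], [0.21, 0.42, -0.12, -0.06]] + [[-0.11, -0.02, -0.13, -0.25], [0.31, 0.05, 0.37, 0.72], [-0.11, -0.02, -0.13, -0.25], [0.09, 0.01, 0.10, 0.20]] + [[-0.61, 0.38, 0.21, 0.13], [-0.27, 0.17, 0.09, 0.06], [0.16, -0.1, -0.06, -0.03], [0.4, -0.25, -0.14, -0.09]]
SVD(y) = [[0.40, 0.4, 0.3, -0.77], [-0.25, 0.26, -0.87, -0.34], [-0.58, 0.73, 0.31, 0.21], [0.67, 0.49, -0.24, 0.51]] @ diag([1.0084384328071556, 1.0009152608213838, 0.9998691169819536, 0.9950288019942118]) @ [[-0.21, -0.06, -0.82, 0.52], [0.43, 0.86, -0.25, -0.12], [-0.36, -0.06, -0.43, -0.83], [0.80, -0.5, -0.28, -0.17]]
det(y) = 1.00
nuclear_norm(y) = 4.00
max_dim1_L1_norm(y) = 1.89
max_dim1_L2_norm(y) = 1.0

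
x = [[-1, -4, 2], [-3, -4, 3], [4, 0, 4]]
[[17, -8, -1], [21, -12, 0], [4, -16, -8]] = x@ [[-1, 0, -1], [-3, 0, 0], [2, -4, -1]]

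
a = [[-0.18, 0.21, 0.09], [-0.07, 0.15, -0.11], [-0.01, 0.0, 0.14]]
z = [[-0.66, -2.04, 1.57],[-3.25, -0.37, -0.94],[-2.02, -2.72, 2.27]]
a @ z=[[-0.75, 0.04, -0.28], [-0.22, 0.39, -0.5], [-0.28, -0.36, 0.30]]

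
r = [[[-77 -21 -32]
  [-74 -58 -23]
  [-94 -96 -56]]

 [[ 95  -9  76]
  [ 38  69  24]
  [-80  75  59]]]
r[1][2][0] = -80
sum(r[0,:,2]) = -111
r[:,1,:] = [[-74, -58, -23], [38, 69, 24]]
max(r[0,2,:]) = -56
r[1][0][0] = 95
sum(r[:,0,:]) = 32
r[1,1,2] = 24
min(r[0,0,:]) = -77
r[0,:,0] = [-77, -74, -94]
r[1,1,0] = 38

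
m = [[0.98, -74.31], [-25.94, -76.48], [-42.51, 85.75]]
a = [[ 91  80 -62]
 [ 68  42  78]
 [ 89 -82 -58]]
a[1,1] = 42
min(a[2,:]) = -82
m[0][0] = 0.98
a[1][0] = 68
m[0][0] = 0.98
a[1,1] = 42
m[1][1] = -76.48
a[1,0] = 68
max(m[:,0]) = 0.98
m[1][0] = -25.94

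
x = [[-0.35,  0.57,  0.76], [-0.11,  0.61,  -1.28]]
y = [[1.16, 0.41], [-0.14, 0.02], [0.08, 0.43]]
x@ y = [[-0.42, 0.19], [-0.32, -0.58]]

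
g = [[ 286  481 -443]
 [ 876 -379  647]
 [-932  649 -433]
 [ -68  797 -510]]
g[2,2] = -433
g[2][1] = 649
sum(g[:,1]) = 1548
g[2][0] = -932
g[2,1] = 649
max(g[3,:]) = 797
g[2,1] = 649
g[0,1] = 481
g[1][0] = 876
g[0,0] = 286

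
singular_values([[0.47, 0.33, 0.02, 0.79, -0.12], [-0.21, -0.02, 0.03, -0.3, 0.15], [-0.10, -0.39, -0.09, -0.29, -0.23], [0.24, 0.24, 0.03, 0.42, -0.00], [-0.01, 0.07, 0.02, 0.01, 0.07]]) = [1.25, 0.43, 0.01, 0.0, 0.0]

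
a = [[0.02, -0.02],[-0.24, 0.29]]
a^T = [[0.02, -0.24],[-0.02, 0.29]]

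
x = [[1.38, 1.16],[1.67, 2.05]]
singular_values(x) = [3.19, 0.28]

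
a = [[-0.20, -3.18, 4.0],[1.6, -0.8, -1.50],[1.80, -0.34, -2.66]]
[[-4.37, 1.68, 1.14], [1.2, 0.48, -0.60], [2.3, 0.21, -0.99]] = a@[[0.3,0.22,0.07], [0.45,-0.39,0.14], [-0.72,0.12,0.40]]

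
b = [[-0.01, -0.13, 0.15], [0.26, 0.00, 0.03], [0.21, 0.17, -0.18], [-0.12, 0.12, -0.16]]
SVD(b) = [[-0.41, -0.34, -0.82],[0.35, -0.67, -0.06],[0.81, -0.06, -0.26],[0.22, 0.66, -0.51]] @ diag([0.3986155557686304, 0.32999229062618685, 0.003275183437328252]) @ [[0.60, 0.55, -0.58], [-0.8, 0.34, -0.5], [-0.07, 0.76, 0.64]]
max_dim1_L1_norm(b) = 0.56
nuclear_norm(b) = 0.73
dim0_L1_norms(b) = [0.6, 0.42, 0.52]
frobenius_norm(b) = 0.52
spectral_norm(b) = 0.40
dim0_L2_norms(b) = [0.36, 0.25, 0.29]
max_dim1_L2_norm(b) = 0.32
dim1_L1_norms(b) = [0.29, 0.29, 0.56, 0.4]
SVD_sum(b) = [[-0.10, -0.09, 0.10], [0.08, 0.08, -0.08], [0.19, 0.18, -0.19], [0.05, 0.05, -0.05]] + [[0.09, -0.04, 0.06], [0.18, -0.08, 0.11], [0.02, -0.01, 0.01], [-0.17, 0.07, -0.11]] + [[0.0,-0.00,-0.00], [0.0,-0.0,-0.0], [0.0,-0.00,-0.00], [0.00,-0.00,-0.00]]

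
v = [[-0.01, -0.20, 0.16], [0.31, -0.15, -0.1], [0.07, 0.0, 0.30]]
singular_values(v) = [0.36, 0.36, 0.17]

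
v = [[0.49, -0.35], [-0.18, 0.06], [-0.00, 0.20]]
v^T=[[0.49,-0.18,-0.00], [-0.35,0.06,0.20]]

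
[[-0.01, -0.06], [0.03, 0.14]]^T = [[-0.01,  0.03], [-0.06,  0.14]]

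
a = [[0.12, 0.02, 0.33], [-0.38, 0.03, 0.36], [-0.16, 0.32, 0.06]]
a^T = [[0.12, -0.38, -0.16], [0.02, 0.03, 0.32], [0.33, 0.36, 0.06]]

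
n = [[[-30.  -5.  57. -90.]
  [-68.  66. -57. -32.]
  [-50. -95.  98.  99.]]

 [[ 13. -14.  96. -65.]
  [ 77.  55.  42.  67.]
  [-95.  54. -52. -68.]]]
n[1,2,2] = -52.0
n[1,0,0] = 13.0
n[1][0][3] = -65.0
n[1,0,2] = 96.0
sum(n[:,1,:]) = 150.0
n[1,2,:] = [-95.0, 54.0, -52.0, -68.0]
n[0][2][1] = -95.0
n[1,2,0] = -95.0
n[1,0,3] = -65.0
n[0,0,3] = -90.0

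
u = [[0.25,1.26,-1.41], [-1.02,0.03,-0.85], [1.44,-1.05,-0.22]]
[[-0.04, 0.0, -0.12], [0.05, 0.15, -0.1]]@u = [[-0.18, 0.08, 0.08], [-0.28, 0.17, -0.18]]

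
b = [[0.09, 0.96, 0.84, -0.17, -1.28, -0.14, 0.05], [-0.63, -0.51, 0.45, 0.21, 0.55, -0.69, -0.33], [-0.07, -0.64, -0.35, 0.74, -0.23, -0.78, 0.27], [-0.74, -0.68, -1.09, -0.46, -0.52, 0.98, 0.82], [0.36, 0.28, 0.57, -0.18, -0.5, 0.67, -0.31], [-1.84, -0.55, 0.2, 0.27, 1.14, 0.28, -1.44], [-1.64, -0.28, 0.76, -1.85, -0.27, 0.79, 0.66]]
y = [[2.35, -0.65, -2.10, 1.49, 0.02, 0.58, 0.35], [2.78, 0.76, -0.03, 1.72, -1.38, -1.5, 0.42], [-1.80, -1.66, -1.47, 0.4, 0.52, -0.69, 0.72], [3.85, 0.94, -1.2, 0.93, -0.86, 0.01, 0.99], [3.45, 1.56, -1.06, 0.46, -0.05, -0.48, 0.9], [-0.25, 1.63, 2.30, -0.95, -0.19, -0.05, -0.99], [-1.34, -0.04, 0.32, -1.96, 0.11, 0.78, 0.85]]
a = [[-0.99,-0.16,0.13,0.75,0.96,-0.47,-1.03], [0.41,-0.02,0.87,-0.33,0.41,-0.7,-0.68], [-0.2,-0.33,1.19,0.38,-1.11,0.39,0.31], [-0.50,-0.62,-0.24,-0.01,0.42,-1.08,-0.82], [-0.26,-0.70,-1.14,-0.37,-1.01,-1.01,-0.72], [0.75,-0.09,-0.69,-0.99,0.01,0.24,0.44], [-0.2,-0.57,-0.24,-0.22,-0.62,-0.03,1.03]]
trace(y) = 3.32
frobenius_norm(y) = 9.57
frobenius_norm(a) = 4.54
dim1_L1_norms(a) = [4.49, 3.42, 3.91, 3.69, 5.21, 3.21, 2.91]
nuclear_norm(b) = 11.45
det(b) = 0.03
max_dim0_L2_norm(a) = 2.02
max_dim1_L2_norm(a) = 2.13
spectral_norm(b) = 3.28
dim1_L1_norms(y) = [7.54, 8.59, 7.26, 8.78, 7.96, 6.36, 5.4]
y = a @ b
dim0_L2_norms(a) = [1.45, 1.16, 2.02, 1.41, 1.98, 1.76, 2.02]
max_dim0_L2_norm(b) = 2.68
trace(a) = 0.43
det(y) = -0.03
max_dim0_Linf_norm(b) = 1.85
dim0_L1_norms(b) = [5.37, 3.9, 4.26, 3.88, 4.49, 4.33, 3.88]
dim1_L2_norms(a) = [1.95, 1.47, 1.79, 1.65, 2.13, 1.51, 1.38]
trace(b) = -0.79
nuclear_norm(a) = 9.87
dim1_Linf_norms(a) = [1.03, 0.87, 1.19, 1.08, 1.14, 0.99, 1.03]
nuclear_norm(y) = 17.67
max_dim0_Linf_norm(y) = 3.85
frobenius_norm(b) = 5.27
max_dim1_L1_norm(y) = 8.78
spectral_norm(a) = 2.87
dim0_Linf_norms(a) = [0.99, 0.7, 1.19, 0.99, 1.11, 1.08, 1.03]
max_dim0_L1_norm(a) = 5.03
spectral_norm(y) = 7.80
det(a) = -0.26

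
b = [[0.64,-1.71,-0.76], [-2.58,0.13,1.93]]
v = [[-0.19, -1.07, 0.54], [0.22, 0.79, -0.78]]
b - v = [[0.83, -0.64, -1.3],[-2.80, -0.66, 2.71]]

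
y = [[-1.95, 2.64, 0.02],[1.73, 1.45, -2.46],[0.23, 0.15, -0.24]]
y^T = [[-1.95, 1.73, 0.23],[2.64, 1.45, 0.15],[0.02, -2.46, -0.24]]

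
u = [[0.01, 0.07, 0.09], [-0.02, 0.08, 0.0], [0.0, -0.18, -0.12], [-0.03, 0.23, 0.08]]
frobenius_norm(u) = 0.36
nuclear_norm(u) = 0.43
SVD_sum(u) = [[-0.01, 0.09, 0.05], [-0.0, 0.06, 0.03], [0.01, -0.19, -0.1], [-0.02, 0.22, 0.11]] + [[0.02,-0.02,0.04], [-0.01,0.02,-0.03], [-0.01,0.01,-0.02], [-0.01,0.01,-0.03]] + [[-0.0,-0.0,0.0], [-0.00,-0.00,0.00], [-0.00,-0.00,0.00], [-0.0,-0.00,0.00]]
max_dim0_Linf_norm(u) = 0.23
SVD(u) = [[0.29,  -0.65,  -0.68], [0.21,  0.5,  -0.14], [-0.62,  0.37,  -0.67], [0.7,  0.45,  -0.27]] @ diag([0.34726559497838927, 0.07928894522672696, 0.004457545191952168]) @ [[-0.06, 0.89, 0.45], [-0.38, 0.40, -0.84], [0.92, 0.22, -0.31]]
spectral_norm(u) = 0.35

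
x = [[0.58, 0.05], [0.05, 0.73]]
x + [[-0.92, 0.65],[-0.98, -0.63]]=[[-0.34, 0.70],[-0.93, 0.10]]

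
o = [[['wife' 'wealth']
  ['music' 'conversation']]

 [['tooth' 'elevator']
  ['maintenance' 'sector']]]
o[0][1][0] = 'music'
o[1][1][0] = 'maintenance'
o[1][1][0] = 'maintenance'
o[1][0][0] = 'tooth'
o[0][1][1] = 'conversation'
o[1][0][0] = 'tooth'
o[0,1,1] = 'conversation'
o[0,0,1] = 'wealth'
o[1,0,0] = 'tooth'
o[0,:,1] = ['wealth', 'conversation']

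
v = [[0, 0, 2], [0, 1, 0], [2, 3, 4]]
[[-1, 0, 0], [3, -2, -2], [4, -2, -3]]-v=[[-1, 0, -2], [3, -3, -2], [2, -5, -7]]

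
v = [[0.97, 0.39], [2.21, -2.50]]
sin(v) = [[0.85, 0.13], [0.75, -0.32]]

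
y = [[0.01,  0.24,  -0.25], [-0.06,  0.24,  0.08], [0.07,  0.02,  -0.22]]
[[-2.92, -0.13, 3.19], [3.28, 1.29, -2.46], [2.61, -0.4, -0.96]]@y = [[0.20,-0.67,0.02],[-0.22,1.05,-0.18],[-0.02,0.51,-0.47]]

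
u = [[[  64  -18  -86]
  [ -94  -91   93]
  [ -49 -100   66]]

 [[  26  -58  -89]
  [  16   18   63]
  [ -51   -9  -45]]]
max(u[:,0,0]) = 64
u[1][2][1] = -9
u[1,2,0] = -51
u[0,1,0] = -94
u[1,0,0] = 26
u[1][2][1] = -9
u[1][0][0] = 26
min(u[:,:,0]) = -94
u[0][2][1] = -100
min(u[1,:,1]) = -58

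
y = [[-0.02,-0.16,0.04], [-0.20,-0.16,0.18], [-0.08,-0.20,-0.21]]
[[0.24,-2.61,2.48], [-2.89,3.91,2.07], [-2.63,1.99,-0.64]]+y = [[0.22,-2.77,2.52],  [-3.09,3.75,2.25],  [-2.71,1.79,-0.85]]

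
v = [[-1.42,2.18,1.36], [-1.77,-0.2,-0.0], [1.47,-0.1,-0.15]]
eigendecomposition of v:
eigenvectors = [[(0.26-0.47j), 0.26+0.47j, (0.06+0j)], [(0.66+0j), (0.66-0j), -0.50+0.00j], [-0.52+0.06j, (-0.52-0.06j), (0.86+0j)]]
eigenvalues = [(-0.89+1.27j), (-0.89-1.27j), (0.01+0j)]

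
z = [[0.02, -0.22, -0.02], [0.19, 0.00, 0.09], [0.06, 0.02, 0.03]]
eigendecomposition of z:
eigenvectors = [[(-0.73+0j), -0.73-0.00j, -0.42+0.00j], [(0.01+0.65j), 0.01-0.65j, -0.12+0.00j], [0.07+0.21j, 0.07-0.21j, 0.90+0.00j]]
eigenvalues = [(0.03+0.2j), (0.03-0.2j), (-0+0j)]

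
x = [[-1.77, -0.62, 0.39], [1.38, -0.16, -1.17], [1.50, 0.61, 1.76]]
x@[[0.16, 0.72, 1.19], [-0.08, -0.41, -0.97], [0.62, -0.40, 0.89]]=[[0.01, -1.18, -1.16], [-0.49, 1.53, 0.76], [1.28, 0.13, 2.76]]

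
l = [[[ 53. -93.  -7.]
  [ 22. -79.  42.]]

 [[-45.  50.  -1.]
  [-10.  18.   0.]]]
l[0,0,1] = -93.0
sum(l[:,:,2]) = 34.0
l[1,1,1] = 18.0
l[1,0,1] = 50.0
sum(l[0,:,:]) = -62.0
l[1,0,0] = -45.0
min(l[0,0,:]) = -93.0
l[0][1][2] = 42.0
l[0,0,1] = -93.0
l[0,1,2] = 42.0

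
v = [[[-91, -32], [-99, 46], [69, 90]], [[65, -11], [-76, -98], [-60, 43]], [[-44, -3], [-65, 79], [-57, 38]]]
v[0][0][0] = -91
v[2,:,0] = [-44, -65, -57]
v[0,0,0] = -91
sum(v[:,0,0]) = -70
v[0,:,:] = [[-91, -32], [-99, 46], [69, 90]]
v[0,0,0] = -91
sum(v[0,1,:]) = -53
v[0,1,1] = 46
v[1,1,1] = -98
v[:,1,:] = [[-99, 46], [-76, -98], [-65, 79]]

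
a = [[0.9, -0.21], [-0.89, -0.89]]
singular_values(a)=[1.39, 0.71]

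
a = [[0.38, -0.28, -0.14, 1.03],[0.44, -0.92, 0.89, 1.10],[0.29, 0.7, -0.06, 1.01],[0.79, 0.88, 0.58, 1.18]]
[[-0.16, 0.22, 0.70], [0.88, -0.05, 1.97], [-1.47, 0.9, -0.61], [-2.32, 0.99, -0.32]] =a @ [[-1.37,-0.44,0.49], [-1.48,0.66,-1.31], [0.17,0.14,0.38], [-0.03,0.57,0.19]]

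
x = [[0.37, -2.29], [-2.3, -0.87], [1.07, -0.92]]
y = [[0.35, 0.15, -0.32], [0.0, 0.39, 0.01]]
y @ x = [[-0.56, -0.64], [-0.89, -0.35]]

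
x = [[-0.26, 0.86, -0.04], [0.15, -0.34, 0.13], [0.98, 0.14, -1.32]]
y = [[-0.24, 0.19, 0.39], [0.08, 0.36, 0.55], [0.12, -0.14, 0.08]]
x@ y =[[0.13, 0.27, 0.37],[-0.05, -0.11, -0.12],[-0.38, 0.42, 0.35]]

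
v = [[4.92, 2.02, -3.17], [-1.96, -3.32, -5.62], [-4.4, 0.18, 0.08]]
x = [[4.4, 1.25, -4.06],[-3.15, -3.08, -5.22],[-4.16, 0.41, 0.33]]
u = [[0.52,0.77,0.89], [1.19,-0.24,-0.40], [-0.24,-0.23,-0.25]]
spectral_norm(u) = 1.37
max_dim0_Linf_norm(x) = 5.22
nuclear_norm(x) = 15.86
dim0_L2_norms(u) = [1.32, 0.84, 1.01]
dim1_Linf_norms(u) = [0.89, 1.19, 0.25]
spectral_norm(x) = 7.16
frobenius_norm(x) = 10.08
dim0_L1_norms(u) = [1.95, 1.24, 1.54]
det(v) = 101.36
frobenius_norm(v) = 10.21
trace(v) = 1.68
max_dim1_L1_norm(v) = 10.9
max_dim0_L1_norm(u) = 1.95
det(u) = -0.01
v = u + x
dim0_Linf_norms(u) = [1.19, 0.77, 0.89]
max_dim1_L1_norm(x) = 11.45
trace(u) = 0.03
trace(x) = 1.65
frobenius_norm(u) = 1.86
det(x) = 90.65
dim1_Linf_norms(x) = [4.4, 5.22, 4.16]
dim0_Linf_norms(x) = [4.4, 3.08, 5.22]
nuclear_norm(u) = 2.63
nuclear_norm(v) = 16.17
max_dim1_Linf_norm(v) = 5.62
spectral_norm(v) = 7.33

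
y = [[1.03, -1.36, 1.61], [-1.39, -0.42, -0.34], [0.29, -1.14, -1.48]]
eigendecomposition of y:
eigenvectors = [[(0.85+0j),0.42+0.33j,0.42-0.33j],[(-0.48+0j),0.07+0.44j,(0.07-0.44j)],[(0.22+0j),-0.72+0.00j,(-0.72-0j)]]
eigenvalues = [(2.2+0j), (-1.54+0.57j), (-1.54-0.57j)]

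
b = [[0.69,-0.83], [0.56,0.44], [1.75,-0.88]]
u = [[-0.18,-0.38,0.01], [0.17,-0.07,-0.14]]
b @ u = [[-0.27, -0.2, 0.12],  [-0.03, -0.24, -0.06],  [-0.46, -0.60, 0.14]]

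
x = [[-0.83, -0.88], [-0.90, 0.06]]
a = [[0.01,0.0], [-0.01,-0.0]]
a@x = [[-0.01, -0.01], [0.01, 0.01]]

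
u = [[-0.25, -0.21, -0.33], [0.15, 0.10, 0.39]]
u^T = [[-0.25,0.15], [-0.21,0.10], [-0.33,0.39]]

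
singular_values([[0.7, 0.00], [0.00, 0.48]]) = [0.7, 0.48]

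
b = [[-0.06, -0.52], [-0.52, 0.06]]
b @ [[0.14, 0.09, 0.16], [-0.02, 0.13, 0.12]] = [[0.00, -0.07, -0.07], [-0.07, -0.04, -0.08]]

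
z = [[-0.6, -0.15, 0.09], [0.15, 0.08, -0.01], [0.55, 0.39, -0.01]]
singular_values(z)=[0.92, 0.18, 0.0]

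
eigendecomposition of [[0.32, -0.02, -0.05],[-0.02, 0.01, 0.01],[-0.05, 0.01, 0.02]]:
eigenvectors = [[0.98, -0.17, 0.05],[-0.07, -0.61, -0.79],[-0.16, -0.77, 0.62]]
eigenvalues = [0.33, 0.02, 0.0]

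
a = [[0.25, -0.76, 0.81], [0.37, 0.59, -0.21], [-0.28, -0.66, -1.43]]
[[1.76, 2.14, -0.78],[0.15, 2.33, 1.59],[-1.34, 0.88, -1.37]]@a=[[1.45, 0.44, 2.09], [0.45, 0.21, -2.64], [0.37, 2.44, 0.69]]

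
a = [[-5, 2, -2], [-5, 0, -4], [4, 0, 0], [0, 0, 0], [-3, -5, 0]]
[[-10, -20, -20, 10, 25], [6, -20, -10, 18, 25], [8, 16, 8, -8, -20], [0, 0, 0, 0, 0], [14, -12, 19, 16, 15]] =a@[[2, 4, 2, -2, -5], [-4, 0, -5, -2, 0], [-4, 0, 0, -2, 0]]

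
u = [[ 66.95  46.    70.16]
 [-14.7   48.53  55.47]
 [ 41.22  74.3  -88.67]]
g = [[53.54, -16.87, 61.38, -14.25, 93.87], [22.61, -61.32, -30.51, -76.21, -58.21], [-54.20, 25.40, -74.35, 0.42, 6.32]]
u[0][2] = 70.16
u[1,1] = 48.53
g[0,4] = 93.87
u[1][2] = 55.47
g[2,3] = 0.42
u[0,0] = 66.95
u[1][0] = -14.7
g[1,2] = -30.51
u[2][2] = -88.67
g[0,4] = 93.87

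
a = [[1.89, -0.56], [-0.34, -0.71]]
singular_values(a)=[1.98, 0.78]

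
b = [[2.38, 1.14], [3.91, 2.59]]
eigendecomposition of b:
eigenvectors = [[-0.49,-0.46], [0.87,-0.89]]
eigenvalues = [0.37, 4.6]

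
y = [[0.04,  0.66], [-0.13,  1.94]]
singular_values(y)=[2.05, 0.08]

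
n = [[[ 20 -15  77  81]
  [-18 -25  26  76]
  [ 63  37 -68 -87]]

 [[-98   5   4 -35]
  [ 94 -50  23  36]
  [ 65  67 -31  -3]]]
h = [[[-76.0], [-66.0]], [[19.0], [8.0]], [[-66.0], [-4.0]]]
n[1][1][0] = 94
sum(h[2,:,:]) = -70.0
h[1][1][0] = 8.0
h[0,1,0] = -66.0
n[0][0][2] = 77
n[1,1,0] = 94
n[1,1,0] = 94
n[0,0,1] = -15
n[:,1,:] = [[-18, -25, 26, 76], [94, -50, 23, 36]]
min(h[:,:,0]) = -76.0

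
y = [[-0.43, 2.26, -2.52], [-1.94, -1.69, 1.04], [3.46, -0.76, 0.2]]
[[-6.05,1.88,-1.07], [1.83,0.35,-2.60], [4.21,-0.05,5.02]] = y@[[0.84, -0.15, 1.44], [-1.47, -1.06, -0.01], [0.94, -1.67, 0.17]]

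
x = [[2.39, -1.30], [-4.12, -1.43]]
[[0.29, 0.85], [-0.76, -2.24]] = x @ [[0.16, 0.47], [0.07, 0.21]]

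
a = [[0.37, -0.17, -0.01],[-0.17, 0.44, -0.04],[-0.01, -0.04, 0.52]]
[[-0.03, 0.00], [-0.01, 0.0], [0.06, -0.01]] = a@ [[-0.09, 0.01], [-0.04, 0.01], [0.12, -0.01]]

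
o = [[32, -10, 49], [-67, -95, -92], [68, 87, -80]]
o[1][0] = -67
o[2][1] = 87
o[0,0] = 32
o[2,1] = 87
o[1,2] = -92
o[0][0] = 32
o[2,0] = 68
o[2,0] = 68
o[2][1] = 87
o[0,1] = -10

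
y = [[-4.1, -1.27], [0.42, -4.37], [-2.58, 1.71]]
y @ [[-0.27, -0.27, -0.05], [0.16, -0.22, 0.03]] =[[0.9, 1.39, 0.17], [-0.81, 0.85, -0.15], [0.97, 0.32, 0.18]]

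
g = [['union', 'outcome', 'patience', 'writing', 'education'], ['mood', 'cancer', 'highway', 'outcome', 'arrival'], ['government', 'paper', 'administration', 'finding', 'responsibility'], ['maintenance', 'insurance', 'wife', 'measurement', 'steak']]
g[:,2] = ['patience', 'highway', 'administration', 'wife']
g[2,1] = 'paper'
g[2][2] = 'administration'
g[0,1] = 'outcome'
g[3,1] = 'insurance'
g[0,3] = 'writing'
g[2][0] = 'government'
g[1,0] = 'mood'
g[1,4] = 'arrival'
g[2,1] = 'paper'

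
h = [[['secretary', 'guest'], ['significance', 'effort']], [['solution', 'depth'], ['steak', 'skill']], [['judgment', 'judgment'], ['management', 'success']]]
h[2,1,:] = ['management', 'success']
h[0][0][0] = 'secretary'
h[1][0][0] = 'solution'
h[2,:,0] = ['judgment', 'management']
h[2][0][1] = 'judgment'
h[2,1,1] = 'success'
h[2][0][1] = 'judgment'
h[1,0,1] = 'depth'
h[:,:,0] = [['secretary', 'significance'], ['solution', 'steak'], ['judgment', 'management']]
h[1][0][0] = 'solution'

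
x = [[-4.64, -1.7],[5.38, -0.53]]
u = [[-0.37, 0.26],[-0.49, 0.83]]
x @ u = [[2.55,-2.62], [-1.73,0.96]]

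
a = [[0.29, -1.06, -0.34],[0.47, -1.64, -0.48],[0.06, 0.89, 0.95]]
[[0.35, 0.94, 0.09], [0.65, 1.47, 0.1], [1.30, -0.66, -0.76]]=a @ [[1.35, -0.4, -1.36],  [-0.53, -1.12, -0.33],  [1.78, 0.38, -0.41]]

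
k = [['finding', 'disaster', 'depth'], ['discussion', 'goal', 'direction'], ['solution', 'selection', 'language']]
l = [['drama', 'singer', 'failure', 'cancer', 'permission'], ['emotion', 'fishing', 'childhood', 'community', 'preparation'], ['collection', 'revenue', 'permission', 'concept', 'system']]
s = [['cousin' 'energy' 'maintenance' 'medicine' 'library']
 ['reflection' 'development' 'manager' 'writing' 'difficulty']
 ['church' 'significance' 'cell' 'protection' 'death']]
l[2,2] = 'permission'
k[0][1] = 'disaster'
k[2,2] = 'language'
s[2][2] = 'cell'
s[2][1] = 'significance'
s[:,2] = ['maintenance', 'manager', 'cell']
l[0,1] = 'singer'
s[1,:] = ['reflection', 'development', 'manager', 'writing', 'difficulty']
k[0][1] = 'disaster'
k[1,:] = ['discussion', 'goal', 'direction']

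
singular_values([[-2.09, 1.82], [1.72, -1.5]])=[3.59, 0.0]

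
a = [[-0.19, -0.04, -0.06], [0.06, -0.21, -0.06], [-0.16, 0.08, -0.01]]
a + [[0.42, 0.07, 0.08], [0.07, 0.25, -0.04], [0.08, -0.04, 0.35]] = [[0.23, 0.03, 0.02], [0.13, 0.04, -0.10], [-0.08, 0.04, 0.34]]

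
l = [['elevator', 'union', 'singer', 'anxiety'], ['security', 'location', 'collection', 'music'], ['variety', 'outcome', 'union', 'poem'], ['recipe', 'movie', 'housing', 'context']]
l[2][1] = 'outcome'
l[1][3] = 'music'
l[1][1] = 'location'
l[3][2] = 'housing'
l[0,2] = 'singer'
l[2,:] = ['variety', 'outcome', 'union', 'poem']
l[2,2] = 'union'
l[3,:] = ['recipe', 'movie', 'housing', 'context']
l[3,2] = 'housing'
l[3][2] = 'housing'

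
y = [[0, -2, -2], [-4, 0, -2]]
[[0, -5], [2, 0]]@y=[[20, 0, 10], [0, -4, -4]]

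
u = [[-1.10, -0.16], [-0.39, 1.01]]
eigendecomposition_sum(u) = [[-1.11, -0.08], [-0.2, -0.02]] + [[0.01, -0.08], [-0.19, 1.03]]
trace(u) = -0.09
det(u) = -1.17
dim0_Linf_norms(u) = [1.1, 1.01]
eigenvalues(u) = [-1.13, 1.04]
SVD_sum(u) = [[-0.81,0.41], [-0.72,0.37]] + [[-0.29, -0.57], [0.33, 0.64]]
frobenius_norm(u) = 1.55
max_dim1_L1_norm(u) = 1.4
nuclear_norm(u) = 2.18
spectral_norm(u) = 1.21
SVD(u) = [[-0.75, -0.66],[-0.66, 0.75]] @ diag([1.213743154738835, 0.9667613740342655]) @ [[0.89, -0.45],[0.45, 0.89]]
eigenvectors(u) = [[-0.98, 0.07], [-0.18, -1.0]]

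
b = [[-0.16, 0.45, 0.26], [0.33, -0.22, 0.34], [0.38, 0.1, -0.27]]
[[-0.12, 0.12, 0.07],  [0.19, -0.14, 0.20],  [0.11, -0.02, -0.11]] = b@[[0.38,-0.17,0.07], [-0.17,0.26,-0.08], [0.07,-0.08,0.46]]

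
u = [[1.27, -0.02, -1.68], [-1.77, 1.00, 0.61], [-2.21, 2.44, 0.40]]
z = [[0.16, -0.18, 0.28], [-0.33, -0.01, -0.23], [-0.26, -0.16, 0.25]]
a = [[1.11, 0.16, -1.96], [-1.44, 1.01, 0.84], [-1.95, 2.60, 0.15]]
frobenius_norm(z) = 0.67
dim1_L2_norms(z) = [0.37, 0.4, 0.39]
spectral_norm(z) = 0.52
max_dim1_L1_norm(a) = 4.7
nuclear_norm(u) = 6.13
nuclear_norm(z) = 1.02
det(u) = 2.17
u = z + a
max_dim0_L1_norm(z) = 0.76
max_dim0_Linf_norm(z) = 0.33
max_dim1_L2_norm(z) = 0.4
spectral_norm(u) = 4.11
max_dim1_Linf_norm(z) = 0.33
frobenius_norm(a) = 4.41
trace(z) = 0.40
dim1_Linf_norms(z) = [0.28, 0.33, 0.26]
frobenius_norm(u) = 4.47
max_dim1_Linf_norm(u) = 2.44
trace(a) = 2.27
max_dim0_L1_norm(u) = 5.25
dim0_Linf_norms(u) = [2.21, 2.44, 1.68]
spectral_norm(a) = 3.85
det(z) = -0.02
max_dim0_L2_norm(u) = 3.1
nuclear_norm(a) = 6.12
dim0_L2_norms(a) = [2.67, 2.79, 2.14]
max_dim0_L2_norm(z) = 0.45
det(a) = 0.99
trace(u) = 2.67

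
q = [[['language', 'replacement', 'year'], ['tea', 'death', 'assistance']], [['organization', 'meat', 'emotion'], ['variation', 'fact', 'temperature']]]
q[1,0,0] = 'organization'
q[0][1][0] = 'tea'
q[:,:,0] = [['language', 'tea'], ['organization', 'variation']]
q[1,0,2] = 'emotion'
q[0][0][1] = 'replacement'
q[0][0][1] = 'replacement'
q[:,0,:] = [['language', 'replacement', 'year'], ['organization', 'meat', 'emotion']]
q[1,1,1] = 'fact'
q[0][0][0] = 'language'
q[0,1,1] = 'death'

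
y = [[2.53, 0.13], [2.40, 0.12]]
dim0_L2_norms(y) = [3.49, 0.18]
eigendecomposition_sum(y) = [[2.53, 0.13], [2.40, 0.12]] + [[-0.00, 0.00], [0.00, -0.0]]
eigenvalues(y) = [2.65, -0.0]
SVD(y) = [[-0.73, -0.69], [-0.69, 0.73]] @ diag([3.491732265321987, 0.002405682727574601]) @ [[-1.0, -0.05], [0.05, -1.00]]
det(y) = -0.01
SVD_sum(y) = [[2.53, 0.13], [2.4, 0.12]] + [[-0.00, 0.00], [0.00, -0.0]]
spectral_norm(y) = 3.49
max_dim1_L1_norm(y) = 2.66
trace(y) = 2.65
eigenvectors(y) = [[0.73, -0.05], [0.69, 1.00]]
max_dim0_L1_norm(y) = 4.93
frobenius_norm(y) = 3.49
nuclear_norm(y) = 3.49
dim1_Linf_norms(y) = [2.53, 2.4]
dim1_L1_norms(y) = [2.66, 2.52]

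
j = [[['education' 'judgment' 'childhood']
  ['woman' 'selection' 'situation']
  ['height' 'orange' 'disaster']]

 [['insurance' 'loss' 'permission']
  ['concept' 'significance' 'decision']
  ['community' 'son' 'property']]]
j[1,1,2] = 'decision'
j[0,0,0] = 'education'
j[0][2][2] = 'disaster'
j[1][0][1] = 'loss'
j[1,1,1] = 'significance'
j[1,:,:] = [['insurance', 'loss', 'permission'], ['concept', 'significance', 'decision'], ['community', 'son', 'property']]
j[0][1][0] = 'woman'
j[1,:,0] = ['insurance', 'concept', 'community']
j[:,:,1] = [['judgment', 'selection', 'orange'], ['loss', 'significance', 'son']]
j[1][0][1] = 'loss'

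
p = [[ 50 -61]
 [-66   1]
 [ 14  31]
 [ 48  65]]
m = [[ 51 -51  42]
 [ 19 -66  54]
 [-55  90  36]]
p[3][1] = 65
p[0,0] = 50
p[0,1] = -61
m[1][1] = -66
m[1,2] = 54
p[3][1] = 65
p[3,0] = 48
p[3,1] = 65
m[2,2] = 36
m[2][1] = 90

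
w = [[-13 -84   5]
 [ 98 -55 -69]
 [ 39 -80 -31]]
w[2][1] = -80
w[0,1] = -84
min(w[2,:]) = -80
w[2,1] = -80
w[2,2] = -31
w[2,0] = 39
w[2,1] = -80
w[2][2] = -31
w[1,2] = -69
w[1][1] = -55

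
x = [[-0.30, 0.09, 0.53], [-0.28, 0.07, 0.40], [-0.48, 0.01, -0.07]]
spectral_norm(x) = 0.82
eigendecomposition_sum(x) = [[-0.15+0.24j, 0.05+0.00j, (0.26+0.08j)], [-0.14+0.17j, (0.04+0.01j), 0.20+0.09j], [(-0.24-0.1j), 0.00+0.04j, -0.03+0.26j]] + [[-0.15-0.24j, 0.05-0.00j, 0.26-0.08j], [(-0.14-0.17j), (0.04-0.01j), (0.2-0.09j)], [(-0.24+0.1j), -0.04j, (-0.03-0.26j)]] + [[-0j, (-0+0j), 0j], [-0j, -0.00+0.00j, 0.00+0.00j], [(-0+0j), 0.00-0.00j, (-0-0j)]]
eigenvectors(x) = [[(-0.63+0j), (-0.63-0j), -0.04+0.00j], [-0.50-0.06j, (-0.5+0.06j), -0.99+0.00j], [-0.09-0.58j, (-0.09+0.58j), 0.14+0.00j]]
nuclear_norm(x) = 1.25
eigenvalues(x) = [(-0.15+0.5j), (-0.15-0.5j), (-0+0j)]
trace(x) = -0.30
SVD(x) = [[-0.73, -0.31, -0.61],  [-0.60, -0.14, 0.79],  [-0.33, 0.94, -0.08]] @ diag([0.8204649925692498, 0.42957790427736664, 0.0001418626322857818]) @ [[0.66, -0.14, -0.74], [-0.75, -0.06, -0.66], [-0.04, -0.99, 0.14]]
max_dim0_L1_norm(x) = 1.06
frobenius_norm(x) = 0.93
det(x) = -0.00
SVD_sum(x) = [[-0.40, 0.08, 0.44], [-0.32, 0.07, 0.36], [-0.18, 0.04, 0.20]] + [[0.1, 0.01, 0.09],[0.04, 0.0, 0.04],[-0.3, -0.03, -0.27]] + [[0.0, 0.0, -0.00], [-0.00, -0.00, 0.00], [0.00, 0.0, -0.00]]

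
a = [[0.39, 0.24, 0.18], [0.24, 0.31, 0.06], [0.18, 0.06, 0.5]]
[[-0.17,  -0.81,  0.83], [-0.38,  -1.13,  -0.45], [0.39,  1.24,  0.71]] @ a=[[-0.11, -0.24, 0.34], [-0.5, -0.47, -0.36], [0.58, 0.52, 0.50]]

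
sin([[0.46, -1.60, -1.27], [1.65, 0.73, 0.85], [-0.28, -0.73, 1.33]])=[[0.87,-2.56,-0.76], [2.32,1.67,1.74], [0.24,-0.90,0.91]]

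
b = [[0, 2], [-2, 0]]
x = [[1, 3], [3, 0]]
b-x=[[-1, -1], [-5, 0]]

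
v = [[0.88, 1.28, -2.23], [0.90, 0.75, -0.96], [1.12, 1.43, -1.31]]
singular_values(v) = [3.78, 0.62, 0.22]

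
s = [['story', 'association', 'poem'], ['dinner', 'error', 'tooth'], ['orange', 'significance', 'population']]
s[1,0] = 'dinner'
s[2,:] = ['orange', 'significance', 'population']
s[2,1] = 'significance'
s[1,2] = 'tooth'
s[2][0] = 'orange'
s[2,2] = 'population'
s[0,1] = 'association'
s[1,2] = 'tooth'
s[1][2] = 'tooth'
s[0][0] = 'story'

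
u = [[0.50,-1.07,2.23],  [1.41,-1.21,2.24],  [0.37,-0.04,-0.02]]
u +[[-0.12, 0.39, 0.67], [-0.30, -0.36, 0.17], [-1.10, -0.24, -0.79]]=[[0.38, -0.68, 2.90],[1.11, -1.57, 2.41],[-0.73, -0.28, -0.81]]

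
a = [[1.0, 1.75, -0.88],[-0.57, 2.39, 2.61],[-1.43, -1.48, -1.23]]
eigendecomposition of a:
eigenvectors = [[-0.55+0.00j, 0.09-0.62j, (0.09+0.62j)], [(0.41+0j), (0.67+0j), (0.67-0j)], [-0.73+0.00j, -0.13+0.37j, -0.13-0.37j]]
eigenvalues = [(-1.47+0j), (1.82+1.97j), (1.82-1.97j)]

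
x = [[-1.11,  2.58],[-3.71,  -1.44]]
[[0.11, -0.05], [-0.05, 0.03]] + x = [[-1.0, 2.53], [-3.76, -1.41]]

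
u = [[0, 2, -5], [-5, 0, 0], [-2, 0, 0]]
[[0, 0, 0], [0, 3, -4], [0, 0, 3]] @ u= [[0, 0, 0], [-7, 0, 0], [-6, 0, 0]]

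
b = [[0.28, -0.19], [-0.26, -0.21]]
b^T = [[0.28, -0.26],[-0.19, -0.21]]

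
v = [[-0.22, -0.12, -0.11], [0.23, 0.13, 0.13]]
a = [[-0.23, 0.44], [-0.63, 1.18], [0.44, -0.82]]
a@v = [[0.15,0.08,0.08], [0.41,0.23,0.22], [-0.29,-0.16,-0.16]]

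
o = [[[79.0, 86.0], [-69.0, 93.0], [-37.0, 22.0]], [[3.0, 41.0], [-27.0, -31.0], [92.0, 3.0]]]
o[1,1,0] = -27.0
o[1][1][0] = -27.0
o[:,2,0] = [-37.0, 92.0]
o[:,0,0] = [79.0, 3.0]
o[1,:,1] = [41.0, -31.0, 3.0]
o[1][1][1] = -31.0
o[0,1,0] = -69.0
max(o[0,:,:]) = 93.0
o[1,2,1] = 3.0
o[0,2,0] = -37.0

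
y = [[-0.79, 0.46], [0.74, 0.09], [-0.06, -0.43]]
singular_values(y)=[1.12, 0.56]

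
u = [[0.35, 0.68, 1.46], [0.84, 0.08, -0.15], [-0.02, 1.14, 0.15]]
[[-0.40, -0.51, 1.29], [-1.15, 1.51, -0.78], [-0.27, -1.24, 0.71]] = u @ [[-1.31, 1.84, -0.83], [-0.28, -1.01, 0.50], [0.17, -0.32, 0.85]]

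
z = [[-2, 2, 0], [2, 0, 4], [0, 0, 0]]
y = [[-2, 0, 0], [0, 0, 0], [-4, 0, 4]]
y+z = [[-4, 2, 0], [2, 0, 4], [-4, 0, 4]]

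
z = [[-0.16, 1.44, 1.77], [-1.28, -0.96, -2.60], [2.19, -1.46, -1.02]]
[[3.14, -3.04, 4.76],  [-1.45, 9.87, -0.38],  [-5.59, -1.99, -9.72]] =z @ [[-1.62, -0.62, -2.65], [0.61, 3.87, 2.25], [1.13, -4.92, 0.62]]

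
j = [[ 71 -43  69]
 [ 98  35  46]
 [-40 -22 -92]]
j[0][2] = 69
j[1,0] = 98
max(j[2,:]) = -22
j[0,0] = 71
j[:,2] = [69, 46, -92]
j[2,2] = -92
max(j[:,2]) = 69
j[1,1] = 35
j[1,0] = 98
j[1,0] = 98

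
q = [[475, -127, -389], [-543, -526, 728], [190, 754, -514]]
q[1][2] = 728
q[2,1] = 754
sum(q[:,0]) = 122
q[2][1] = 754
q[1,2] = 728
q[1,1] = -526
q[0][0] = 475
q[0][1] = -127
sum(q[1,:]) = -341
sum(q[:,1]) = 101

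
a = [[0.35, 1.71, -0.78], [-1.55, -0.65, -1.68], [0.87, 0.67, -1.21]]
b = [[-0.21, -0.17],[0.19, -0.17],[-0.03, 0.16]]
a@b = [[0.27, -0.48], [0.25, 0.11], [-0.02, -0.46]]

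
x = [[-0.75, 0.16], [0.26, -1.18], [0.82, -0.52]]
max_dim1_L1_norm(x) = 1.44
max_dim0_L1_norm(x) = 1.86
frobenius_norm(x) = 1.73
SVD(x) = [[-0.39, -0.62], [0.70, -0.68], [0.60, 0.40]] @ diag([1.5395439728890516, 0.7878479266590699]) @ [[0.62, -0.78], [0.78, 0.62]]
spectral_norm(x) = 1.54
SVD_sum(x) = [[-0.37, 0.46],[0.68, -0.85],[0.57, -0.72]] + [[-0.38, -0.3],[-0.42, -0.33],[0.25, 0.2]]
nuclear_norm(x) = 2.33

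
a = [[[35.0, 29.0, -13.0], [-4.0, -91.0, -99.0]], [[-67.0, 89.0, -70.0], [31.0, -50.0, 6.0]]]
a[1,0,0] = -67.0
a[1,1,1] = -50.0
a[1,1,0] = 31.0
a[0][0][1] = 29.0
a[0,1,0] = -4.0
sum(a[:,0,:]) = 3.0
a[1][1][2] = 6.0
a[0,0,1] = 29.0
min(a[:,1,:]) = -99.0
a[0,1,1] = -91.0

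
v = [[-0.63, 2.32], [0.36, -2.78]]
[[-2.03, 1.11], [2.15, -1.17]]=v @ [[0.72,  -0.40],  [-0.68,  0.37]]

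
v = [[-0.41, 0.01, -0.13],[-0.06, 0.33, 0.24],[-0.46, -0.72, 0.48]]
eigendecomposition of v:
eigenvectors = [[(0.91+0j), (0.11-0.05j), 0.11+0.05j], [-0.05+0.00j, (-0.12+0.5j), -0.12-0.50j], [0.40+0.00j, (-0.85+0j), -0.85-0.00j]]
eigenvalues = [(-0.47+0j), (0.43+0.4j), (0.43-0.4j)]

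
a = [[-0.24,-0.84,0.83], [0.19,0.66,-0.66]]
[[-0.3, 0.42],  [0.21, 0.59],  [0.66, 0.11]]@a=[[0.15, 0.53, -0.53], [0.06, 0.21, -0.22], [-0.14, -0.48, 0.48]]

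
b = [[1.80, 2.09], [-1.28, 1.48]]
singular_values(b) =[2.79, 1.92]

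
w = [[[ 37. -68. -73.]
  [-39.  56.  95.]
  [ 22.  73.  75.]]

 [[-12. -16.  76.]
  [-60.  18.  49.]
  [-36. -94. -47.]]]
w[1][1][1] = 18.0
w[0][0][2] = -73.0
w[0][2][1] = 73.0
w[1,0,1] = -16.0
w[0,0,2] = -73.0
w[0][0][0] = 37.0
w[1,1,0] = -60.0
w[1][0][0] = -12.0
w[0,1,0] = -39.0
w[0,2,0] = 22.0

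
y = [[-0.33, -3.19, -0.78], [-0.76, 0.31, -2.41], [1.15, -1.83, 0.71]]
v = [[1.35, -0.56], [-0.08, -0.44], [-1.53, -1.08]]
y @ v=[[1.0, 2.43], [2.64, 2.89], [0.61, -0.61]]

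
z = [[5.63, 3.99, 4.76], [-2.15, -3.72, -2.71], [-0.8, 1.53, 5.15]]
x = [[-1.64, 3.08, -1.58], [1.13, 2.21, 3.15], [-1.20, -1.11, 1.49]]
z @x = [[-10.44, 20.87, 10.77], [2.57, -11.84, -12.36], [-3.14, -4.8, 13.76]]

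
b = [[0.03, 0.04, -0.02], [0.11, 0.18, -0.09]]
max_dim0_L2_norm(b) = 0.18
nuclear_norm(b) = 0.24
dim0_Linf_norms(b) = [0.11, 0.18, 0.09]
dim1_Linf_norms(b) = [0.04, 0.18]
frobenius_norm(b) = 0.24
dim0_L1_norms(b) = [0.14, 0.22, 0.11]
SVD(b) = [[-0.23, -0.97], [-0.97, 0.23]] @ diag([0.23553655412729363, 0.004746753610675921]) @ [[-0.48, -0.78, 0.39], [-0.88, 0.43, -0.22]]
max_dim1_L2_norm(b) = 0.23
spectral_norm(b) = 0.24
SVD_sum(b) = [[0.03,0.04,-0.02], [0.11,0.18,-0.09]] + [[0.00, -0.00, 0.0], [-0.00, 0.0, -0.00]]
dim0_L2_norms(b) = [0.11, 0.18, 0.09]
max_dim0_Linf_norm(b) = 0.18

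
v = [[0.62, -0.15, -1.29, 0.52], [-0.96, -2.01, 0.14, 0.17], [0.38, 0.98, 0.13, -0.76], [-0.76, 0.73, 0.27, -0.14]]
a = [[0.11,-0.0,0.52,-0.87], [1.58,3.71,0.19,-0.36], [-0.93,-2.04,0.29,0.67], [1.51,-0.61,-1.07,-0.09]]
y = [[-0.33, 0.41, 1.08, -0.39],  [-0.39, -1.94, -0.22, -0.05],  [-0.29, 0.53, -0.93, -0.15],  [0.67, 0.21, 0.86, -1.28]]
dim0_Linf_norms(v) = [0.96, 2.01, 1.29, 0.76]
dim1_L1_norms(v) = [2.58, 3.28, 2.25, 1.9]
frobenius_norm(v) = 3.20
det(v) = 1.47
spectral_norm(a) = 4.66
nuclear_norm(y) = 5.68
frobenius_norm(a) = 5.18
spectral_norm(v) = 2.54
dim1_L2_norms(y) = [1.26, 1.99, 1.12, 1.69]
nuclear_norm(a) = 8.06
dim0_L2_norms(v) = [1.42, 2.36, 1.33, 0.95]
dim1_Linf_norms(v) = [1.29, 2.01, 0.98, 0.76]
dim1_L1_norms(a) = [1.5, 5.84, 3.93, 3.28]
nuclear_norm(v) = 5.48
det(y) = 2.58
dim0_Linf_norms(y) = [0.67, 1.94, 1.08, 1.28]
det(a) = 3.82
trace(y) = -4.48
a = y @ v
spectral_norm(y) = 2.23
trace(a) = 4.02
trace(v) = -1.40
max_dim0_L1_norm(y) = 3.09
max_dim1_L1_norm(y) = 3.02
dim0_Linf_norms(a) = [1.58, 3.71, 1.07, 0.87]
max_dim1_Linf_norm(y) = 1.94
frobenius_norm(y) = 3.11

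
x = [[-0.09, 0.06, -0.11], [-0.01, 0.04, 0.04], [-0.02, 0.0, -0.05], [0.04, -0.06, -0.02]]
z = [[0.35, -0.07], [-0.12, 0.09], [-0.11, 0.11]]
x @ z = [[-0.03, -0.0], [-0.01, 0.01], [-0.00, -0.00], [0.02, -0.01]]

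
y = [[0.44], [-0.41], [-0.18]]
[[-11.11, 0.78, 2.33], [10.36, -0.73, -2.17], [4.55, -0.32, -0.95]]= y@ [[-25.26, 1.77, 5.30]]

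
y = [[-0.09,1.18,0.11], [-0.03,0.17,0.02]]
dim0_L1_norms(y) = [0.12, 1.35, 0.13]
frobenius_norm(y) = 1.20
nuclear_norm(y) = 1.22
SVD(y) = [[-0.99,-0.14], [-0.14,0.99]] @ diag([1.2010419308221563, 0.017270796362277]) @ [[0.08, -0.99, -0.09], [-0.97, -0.10, 0.23]]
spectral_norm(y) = 1.20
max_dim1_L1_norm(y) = 1.38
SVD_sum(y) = [[-0.09, 1.18, 0.11], [-0.01, 0.17, 0.02]] + [[0.00, 0.0, -0.0],[-0.02, -0.0, 0.0]]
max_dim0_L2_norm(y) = 1.19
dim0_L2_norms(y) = [0.09, 1.19, 0.11]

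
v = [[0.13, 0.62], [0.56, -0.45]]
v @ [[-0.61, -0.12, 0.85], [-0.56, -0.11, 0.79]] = [[-0.43,-0.08,0.6], [-0.09,-0.02,0.12]]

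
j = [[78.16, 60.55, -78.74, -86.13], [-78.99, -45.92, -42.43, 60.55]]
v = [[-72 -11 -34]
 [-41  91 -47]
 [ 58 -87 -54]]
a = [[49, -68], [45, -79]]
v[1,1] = 91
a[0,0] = 49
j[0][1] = 60.55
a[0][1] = -68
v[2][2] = -54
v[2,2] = -54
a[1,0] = 45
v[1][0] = -41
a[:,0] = [49, 45]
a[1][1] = -79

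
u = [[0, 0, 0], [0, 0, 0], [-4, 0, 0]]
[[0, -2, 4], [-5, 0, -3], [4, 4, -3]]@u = [[-16, 0, 0], [12, 0, 0], [12, 0, 0]]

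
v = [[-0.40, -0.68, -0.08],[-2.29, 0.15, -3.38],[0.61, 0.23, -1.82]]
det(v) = 4.08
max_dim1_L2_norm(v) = 4.09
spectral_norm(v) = 4.28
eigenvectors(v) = [[(-0.4+0j), (-0.31-0.21j), (-0.31+0.21j)], [0.92+0.00j, -0.82+0.00j, (-0.82-0j)], [-0.01+0.00j, -0.22+0.37j, (-0.22-0.37j)]]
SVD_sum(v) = [[-0.11,0.01,-0.20], [-1.9,0.17,-3.58], [-0.62,0.06,-1.17]] + [[-0.41,-0.12,0.21], [-0.37,-0.11,0.19], [1.20,0.34,-0.62]] + [[0.12, -0.57, -0.09], [-0.02, 0.09, 0.01], [0.03, -0.17, -0.03]]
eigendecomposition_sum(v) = [[(0.52-0j),  (-0.28-0j),  0.30+0.00j], [(-1.21+0j),  (0.65+0j),  -0.70+0.00j], [0.01-0.00j,  (-0.01-0j),  0.01+0.00j]] + [[-0.46+0.24j, -0.20+0.09j, -0.19-0.82j], [(-0.54+0.99j), (-0.25+0.41j), -1.34-1.25j], [0.30+0.51j, (0.12+0.22j), -0.91+0.27j]] + [[(-0.46-0.24j), -0.20-0.09j, (-0.19+0.82j)], [(-0.54-0.99j), (-0.25-0.41j), -1.34+1.25j], [(0.3-0.51j), (0.12-0.22j), (-0.91-0.27j)]]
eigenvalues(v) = [(1.17+0j), (-1.62+0.92j), (-1.62-0.92j)]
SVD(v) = [[-0.05,0.31,0.95], [-0.95,0.28,-0.15], [-0.31,-0.91,0.28]] @ diag([4.280237844731874, 1.5327327410988578, 0.6224904311622935]) @ [[0.47, -0.04, 0.88],[-0.86, -0.25, 0.45],[0.20, -0.97, -0.15]]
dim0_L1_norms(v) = [3.3, 1.06, 5.28]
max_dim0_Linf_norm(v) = 3.38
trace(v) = -2.07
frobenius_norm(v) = 4.59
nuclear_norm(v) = 6.44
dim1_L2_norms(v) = [0.79, 4.09, 1.93]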